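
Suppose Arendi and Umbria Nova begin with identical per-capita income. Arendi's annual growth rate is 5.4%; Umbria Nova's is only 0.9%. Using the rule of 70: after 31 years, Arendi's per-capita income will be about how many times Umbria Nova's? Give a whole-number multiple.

4 times

Only the 4.5-point difference matters.
70/4.5 ≈ 15.56 years per doubling of the ratio; 31 years gives 1.99 doublings, so ≈ 4×.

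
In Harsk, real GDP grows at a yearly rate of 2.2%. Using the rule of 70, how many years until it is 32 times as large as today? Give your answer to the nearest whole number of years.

roughly 159 years

Doubling time ≈ 70/2.2 = 31.82 years.
Getting to 32× needs 5 doublings: 5 × 31.82 ≈ 159 years.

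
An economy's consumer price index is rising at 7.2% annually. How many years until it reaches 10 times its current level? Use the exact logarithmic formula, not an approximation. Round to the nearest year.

33 years

t = ln(10) / ln(1 + 0.072) = 2.3026 / 0.069526 ≈ 33.12.
≈ 33 years.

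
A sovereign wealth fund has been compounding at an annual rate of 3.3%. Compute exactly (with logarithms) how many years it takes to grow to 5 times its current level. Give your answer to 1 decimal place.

t = ln(5) / ln(1 + 0.033) = 1.6094 / 0.032467 ≈ 49.57.

49.6 years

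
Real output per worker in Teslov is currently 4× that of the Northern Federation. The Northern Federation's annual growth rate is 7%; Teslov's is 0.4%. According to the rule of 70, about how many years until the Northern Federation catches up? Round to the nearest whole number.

The growth-rate gap is 7% − 0.4% = 6.6 percentage points.
So the ratio between them halves every 70/6.6 ≈ 10.61 years.
A 4× gap closes after 2 halvings: 2 × 10.61 ≈ 21 years.

≈ 21 years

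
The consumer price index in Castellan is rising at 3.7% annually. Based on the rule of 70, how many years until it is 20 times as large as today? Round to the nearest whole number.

about 82 years

One doubling takes 70/3.7 = 18.92 years.
Reaching 20× takes log₂(20) ≈ 4.32 doublings.
4.32 × 18.92 ≈ 82 years.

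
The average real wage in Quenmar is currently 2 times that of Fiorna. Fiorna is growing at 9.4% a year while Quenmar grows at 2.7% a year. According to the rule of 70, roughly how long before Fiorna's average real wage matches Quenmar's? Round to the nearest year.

The growth-rate gap is 9.4% − 2.7% = 6.7 percentage points.
So the ratio between them halves every 70/6.7 ≈ 10.45 years.
A 2 times gap closes after 1 halving: 1 × 10.45 ≈ 10 years.

approximately 10 years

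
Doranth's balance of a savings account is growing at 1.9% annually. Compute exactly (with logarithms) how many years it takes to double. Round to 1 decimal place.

36.8 years

t = ln(2) / ln(1 + 0.019) = 0.6931 / 0.018822 ≈ 36.82.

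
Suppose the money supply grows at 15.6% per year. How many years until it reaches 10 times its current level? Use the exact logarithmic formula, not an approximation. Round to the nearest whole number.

t = ln(10) / ln(1 + 0.156) = 2.3026 / 0.144966 ≈ 15.88.
≈ 16 years.

16 years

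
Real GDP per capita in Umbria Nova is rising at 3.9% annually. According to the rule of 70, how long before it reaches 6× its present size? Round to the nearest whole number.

Doubling time ≈ 70/3.9 = 17.95 years.
Reaching 6× takes log₂(6) ≈ 2.58 doublings.
2.58 × 17.95 ≈ 46 years.

46 years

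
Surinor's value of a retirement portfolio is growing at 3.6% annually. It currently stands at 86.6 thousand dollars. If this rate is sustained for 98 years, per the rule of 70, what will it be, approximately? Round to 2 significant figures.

Doubling time ≈ 70/3.6 = 19.44 years.
98 years is 98/19.44 ≈ 5.04 doublings, a factor of 2^5.04 ≈ 32.90.
86.6 × 32.90 ≈ 2800 thousand dollars.

2800 thousand dollars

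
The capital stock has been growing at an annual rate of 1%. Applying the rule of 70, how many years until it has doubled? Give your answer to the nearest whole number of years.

approximately 70 years

At 1%, doubling takes about 70/1 = 70.00 years.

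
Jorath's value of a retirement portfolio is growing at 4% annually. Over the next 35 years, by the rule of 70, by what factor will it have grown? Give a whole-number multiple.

≈ 4 times

Doubling time ≈ 70/4 = 17.50 years.
35/17.50 ≈ 2 doublings, so about 2^2 = 4×.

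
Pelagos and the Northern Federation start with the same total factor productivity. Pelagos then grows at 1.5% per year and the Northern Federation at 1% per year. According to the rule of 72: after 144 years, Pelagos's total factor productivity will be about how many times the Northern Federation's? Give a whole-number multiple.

approximately 2 times

Only the 0.5-point difference matters.
72/0.5 ≈ 144.00 years per doubling of the ratio; 144 years gives 1.00 doublings, so ≈ 2×.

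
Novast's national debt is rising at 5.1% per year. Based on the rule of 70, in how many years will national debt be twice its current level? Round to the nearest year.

At 5.1%, doubling takes about 70/5.1 = 13.73 years.

about 14 years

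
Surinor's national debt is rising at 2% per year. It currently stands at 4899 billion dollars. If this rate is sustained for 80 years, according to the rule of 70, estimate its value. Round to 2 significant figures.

Doubling time ≈ 70/2 = 35.00 years.
80 years is 80/35.00 ≈ 2.29 doublings, a factor of 2^2.29 ≈ 4.89.
4899 × 4.89 ≈ 24000 billion dollars.

about 24000 billion dollars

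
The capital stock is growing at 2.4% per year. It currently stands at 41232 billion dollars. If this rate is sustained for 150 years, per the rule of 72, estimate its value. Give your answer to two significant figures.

Doubling time ≈ 72/2.4 = 30.00 years.
150 years is 150/30.00 ≈ 5.00 doublings, a factor of 2^5.00 ≈ 32.00.
41232 × 32.00 ≈ 1300000 billion dollars.

approximately 1300000 billion dollars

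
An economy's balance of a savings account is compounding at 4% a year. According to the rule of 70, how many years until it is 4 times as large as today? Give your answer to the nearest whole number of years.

about 35 years

Doubling time ≈ 70/4 = 17.50 years.
4 = 2^2, so 2 doublings → 35 years.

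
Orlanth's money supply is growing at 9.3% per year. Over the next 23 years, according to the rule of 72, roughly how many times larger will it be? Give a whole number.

roughly 8 times

Doubling time ≈ 72/9.3 = 7.74 years.
23/7.74 ≈ 3 doublings, so about 2^3 = 8×.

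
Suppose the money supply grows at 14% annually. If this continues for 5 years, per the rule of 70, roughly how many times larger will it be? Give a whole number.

approximately 2 times

At 14% one doubling takes ≈ 5.00 years; 5 years is 1 of them, so ×2.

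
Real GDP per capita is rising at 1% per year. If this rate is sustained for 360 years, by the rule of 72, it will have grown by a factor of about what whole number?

Doubling time ≈ 72/1 = 72.00 years.
360/72.00 ≈ 5 doublings, so about 2^5 = 32×.

≈ 32 times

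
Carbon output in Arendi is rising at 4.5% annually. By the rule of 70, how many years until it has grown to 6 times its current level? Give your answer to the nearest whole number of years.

Doubling time ≈ 70/4.5 = 15.56 years.
Reaching 6× takes log₂(6) ≈ 2.58 doublings.
2.58 × 15.56 ≈ 40 years.

approximately 40 years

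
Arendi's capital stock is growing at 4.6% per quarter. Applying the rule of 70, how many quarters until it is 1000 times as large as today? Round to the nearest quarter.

roughly 152 quarters

Doubling time ≈ 70/4.6 = 15.22 quarters.
Reaching 1000× takes log₂(1000) ≈ 9.97 doublings.
9.97 × 15.22 ≈ 152 quarters.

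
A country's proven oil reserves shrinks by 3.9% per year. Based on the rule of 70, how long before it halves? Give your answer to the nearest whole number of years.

approximately 18 years

Halving time ≈ 70 / 3.9 = 17.95 → 18 years.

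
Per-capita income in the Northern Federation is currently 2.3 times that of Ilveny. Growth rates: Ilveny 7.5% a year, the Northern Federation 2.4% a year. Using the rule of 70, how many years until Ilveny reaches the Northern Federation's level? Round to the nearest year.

≈ 16 years

The growth-rate gap is 7.5% − 2.4% = 5.1 percentage points.
So the ratio between them halves every 70/5.1 ≈ 13.73 years.
A 2.3 times gap takes log₂(2.3) ≈ 1.20 halvings to close: 1.20 × 13.73 ≈ 16 years.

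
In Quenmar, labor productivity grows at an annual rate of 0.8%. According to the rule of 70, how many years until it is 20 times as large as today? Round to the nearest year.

At 0.8% it doubles every 70/0.8 ≈ 87.50 years.
Reaching 20× takes log₂(20) ≈ 4.32 doublings.
4.32 × 87.50 ≈ 378 years.

approximately 378 years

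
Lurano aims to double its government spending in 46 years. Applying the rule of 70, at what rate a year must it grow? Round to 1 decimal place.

approximately 1.5% a year

70 / 46 ≈ 1.52, so about 1.5% a year.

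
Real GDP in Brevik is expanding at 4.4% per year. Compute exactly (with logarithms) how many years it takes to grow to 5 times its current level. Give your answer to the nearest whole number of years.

37 years

t = ln(5) / ln(1 + 0.044) = 1.6094 / 0.043059 ≈ 37.38.
≈ 37 years.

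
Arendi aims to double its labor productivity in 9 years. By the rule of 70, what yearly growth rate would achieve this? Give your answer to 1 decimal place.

≈ 7.8%

70 / 9 ≈ 7.78, so about 7.8% per year.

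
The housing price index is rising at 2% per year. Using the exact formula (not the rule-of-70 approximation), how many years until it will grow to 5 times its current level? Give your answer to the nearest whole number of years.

81 years

t = ln(5) / ln(1 + 0.02) = 1.6094 / 0.019803 ≈ 81.27.
≈ 81 years.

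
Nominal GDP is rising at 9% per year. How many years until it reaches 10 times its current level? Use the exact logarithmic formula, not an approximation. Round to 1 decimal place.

26.7 years

t = ln(10) / ln(1 + 0.09) = 2.3026 / 0.086178 ≈ 26.72.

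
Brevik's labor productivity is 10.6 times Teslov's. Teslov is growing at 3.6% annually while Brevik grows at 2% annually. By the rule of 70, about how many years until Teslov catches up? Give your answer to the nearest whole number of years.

Teslov gains on Brevik at 3.6% − 2% = 1.6 points a year.
At that relative rate the gap halves every 70/1.6 ≈ 43.75 years.
A 10.6 times gap takes log₂(10.6) ≈ 3.41 halvings to close: 3.41 × 43.75 ≈ 149 years.

149 years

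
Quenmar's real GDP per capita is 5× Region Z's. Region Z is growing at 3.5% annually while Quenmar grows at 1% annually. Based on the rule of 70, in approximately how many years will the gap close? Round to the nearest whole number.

Region Z gains on Quenmar at 3.5% − 1% = 2.5 points a year.
At that relative rate the gap halves every 70/2.5 ≈ 28.00 years.
A 5× gap takes log₂(5) ≈ 2.32 halvings to close: 2.32 × 28.00 ≈ 65 years.

≈ 65 years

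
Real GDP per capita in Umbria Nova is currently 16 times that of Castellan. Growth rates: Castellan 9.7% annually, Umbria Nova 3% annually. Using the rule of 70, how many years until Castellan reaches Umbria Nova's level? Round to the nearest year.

Castellan gains on Umbria Nova at 9.7% − 3% = 6.7 points a year.
At that relative rate the gap halves every 70/6.7 ≈ 10.45 years.
A 16 times gap closes after 4 halvings: 4 × 10.45 ≈ 42 years.

roughly 42 years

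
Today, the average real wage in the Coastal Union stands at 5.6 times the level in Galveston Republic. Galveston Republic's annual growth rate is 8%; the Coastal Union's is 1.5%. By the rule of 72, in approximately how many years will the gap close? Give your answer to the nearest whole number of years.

about 28 years

Galveston Republic gains on the Coastal Union at 8% − 1.5% = 6.5 points a year.
At that relative rate the gap halves every 72/6.5 ≈ 11.08 years.
A 5.6 times gap takes log₂(5.6) ≈ 2.49 halvings to close: 2.49 × 11.08 ≈ 28 years.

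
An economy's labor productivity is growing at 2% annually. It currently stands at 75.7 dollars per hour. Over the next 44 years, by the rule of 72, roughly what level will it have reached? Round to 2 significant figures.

Doubling time ≈ 72/2 = 36.00 years.
44 years is 44/36.00 ≈ 1.22 doublings, a factor of 2^1.22 ≈ 2.33.
75.7 × 2.33 ≈ 180 dollars per hour.

around 180 dollars per hour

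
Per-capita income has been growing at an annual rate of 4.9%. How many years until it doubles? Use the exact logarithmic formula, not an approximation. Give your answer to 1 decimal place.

t = ln(2) / ln(1 + 0.049) = 0.6931 / 0.047837 ≈ 14.49.

14.5 years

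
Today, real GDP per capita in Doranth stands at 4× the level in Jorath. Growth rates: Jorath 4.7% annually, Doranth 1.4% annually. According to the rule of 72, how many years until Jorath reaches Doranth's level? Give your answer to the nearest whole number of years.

about 44 years

What matters is the difference: 3.3 pp.
Rule of 72 on the gap: the ratio halves every 72/3.3 ≈ 21.82 years.
A 4× gap closes after 2 halvings: 2 × 21.82 ≈ 44 years.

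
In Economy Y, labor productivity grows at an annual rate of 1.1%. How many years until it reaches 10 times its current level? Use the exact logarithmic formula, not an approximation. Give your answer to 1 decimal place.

210.5 years

t = ln(10) / ln(1 + 0.011) = 2.3026 / 0.010940 ≈ 210.48.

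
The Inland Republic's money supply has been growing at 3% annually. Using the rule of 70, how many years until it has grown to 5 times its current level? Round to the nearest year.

One doubling takes 70/3 = 23.33 years.
5× is log₂ 5 ≈ 2.32 doublings, so ≈ 2.32 × 23.33 = 54 years.

54 years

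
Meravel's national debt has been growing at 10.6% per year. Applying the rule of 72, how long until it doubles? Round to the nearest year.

roughly 7 years

At 10.6%, doubling takes about 72/10.6 = 6.79 years.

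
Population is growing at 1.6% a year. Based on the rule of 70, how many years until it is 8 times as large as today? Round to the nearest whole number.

One doubling takes 70/1.6 = 43.75 years.
Getting to 8× needs 3 doublings: 3 × 43.75 ≈ 131 years.

around 131 years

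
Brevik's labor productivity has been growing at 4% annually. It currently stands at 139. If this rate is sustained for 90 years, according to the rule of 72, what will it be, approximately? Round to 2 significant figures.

about 4400

It doubles every 72/4 ≈ 18.00 years, so 90 years is 5.00 doublings.
2^5.00 ≈ 32.00; 139 × 32.00 ≈ 4400.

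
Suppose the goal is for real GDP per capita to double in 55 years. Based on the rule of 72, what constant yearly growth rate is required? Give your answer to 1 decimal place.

72 / 55 ≈ 1.31, so about 1.3% per year.

≈ 1.3%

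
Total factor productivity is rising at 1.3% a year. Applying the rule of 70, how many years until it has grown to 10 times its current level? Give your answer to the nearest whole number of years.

≈ 179 years

At 1.3% it doubles every 70/1.3 ≈ 53.85 years.
10× is log₂ 10 ≈ 3.32 doublings, so ≈ 3.32 × 53.85 = 179 years.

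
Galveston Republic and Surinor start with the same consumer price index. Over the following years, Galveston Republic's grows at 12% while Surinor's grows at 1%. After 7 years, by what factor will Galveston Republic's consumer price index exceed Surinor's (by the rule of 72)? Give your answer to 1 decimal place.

Rate gap = 12% − 1% = 11 points.
The ratio doubles every 72/11 ≈ 6.55 years.
7/6.55 ≈ 1.07 doublings → ratio ≈ 2^1.07 ≈ 2.1.

≈ 2.1 times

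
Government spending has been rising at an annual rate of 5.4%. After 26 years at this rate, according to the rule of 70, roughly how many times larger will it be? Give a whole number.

70/5.4 ≈ 12.96 years per doubling.
26 years fits 2 doublings: 2^2 = 4.

around 4 times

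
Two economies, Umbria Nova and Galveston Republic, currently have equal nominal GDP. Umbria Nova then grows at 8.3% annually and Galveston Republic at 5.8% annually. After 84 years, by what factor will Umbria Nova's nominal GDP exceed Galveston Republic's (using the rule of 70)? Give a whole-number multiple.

approximately 8 times

Rate gap = 8.3% − 5.8% = 2.5 points.
The ratio doubles every 70/2.5 ≈ 28.00 years.
84/28.00 ≈ 3.00 doublings → ratio ≈ 2^3.00 ≈ 8.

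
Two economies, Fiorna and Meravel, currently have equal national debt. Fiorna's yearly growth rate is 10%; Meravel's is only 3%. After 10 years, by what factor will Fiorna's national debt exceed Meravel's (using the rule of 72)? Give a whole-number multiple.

Rate gap = 10% − 3% = 7 points.
The ratio doubles every 72/7 ≈ 10.29 years.
10/10.29 ≈ 0.97 doublings → ratio ≈ 2^0.97 ≈ 2.

roughly 2 times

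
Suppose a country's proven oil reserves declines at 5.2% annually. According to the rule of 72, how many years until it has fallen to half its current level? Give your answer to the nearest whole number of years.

The rule works in reverse for decay: 72/5.2 ≈ 13.85 years to halve.

around 14 years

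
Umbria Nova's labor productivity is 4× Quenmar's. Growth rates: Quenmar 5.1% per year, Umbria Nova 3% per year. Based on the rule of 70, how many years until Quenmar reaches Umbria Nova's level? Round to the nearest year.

≈ 67 years

What matters is the difference: 2.1 pp.
Rule of 70 on the gap: the ratio halves every 70/2.1 ≈ 33.33 years.
A 4× gap closes after 2 halvings: 2 × 33.33 ≈ 67 years.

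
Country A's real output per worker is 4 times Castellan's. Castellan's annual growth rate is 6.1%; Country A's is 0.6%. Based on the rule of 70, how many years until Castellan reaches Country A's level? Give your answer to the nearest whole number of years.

The growth-rate gap is 6.1% − 0.6% = 5.5 percentage points.
So the ratio between them halves every 70/5.5 ≈ 12.73 years.
A 4 times gap closes after 2 halvings: 2 × 12.73 ≈ 25 years.

roughly 25 years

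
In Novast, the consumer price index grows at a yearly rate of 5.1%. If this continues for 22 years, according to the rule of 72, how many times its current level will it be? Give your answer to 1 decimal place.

Doubles every ≈ 14.12 years (72/5.1).
22 years is 1.56 doublings; 2^1.56 ≈ 2.9×.

about 2.9 times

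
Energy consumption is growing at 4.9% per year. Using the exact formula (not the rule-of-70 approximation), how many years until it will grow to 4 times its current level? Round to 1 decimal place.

t = ln(4) / ln(1 + 0.049) = 1.3863 / 0.047837 ≈ 28.98.

29.0 years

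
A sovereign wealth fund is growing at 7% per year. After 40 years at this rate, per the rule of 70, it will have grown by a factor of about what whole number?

70/7 ≈ 10.00 years per doubling.
40 years fits 4 doublings: 2^4 = 16.

≈ 16 times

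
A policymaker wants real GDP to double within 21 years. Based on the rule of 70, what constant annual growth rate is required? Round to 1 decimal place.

70 / 21 ≈ 3.33, so about 3.3% a year.

≈ 3.3%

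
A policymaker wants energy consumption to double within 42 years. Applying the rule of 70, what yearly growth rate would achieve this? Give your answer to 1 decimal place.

70 / 42 ≈ 1.67, so about 1.7% per year.

around 1.7% per year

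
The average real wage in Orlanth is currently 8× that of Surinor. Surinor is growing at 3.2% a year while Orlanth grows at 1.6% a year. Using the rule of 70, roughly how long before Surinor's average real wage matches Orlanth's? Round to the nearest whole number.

The growth-rate gap is 3.2% − 1.6% = 1.6 percentage points.
So the ratio between them halves every 70/1.6 ≈ 43.75 years.
An 8× gap closes after 3 halvings: 3 × 43.75 ≈ 131 years.

≈ 131 years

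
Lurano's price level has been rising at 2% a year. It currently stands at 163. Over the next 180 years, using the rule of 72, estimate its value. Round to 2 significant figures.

It doubles every 72/2 ≈ 36.00 years, so 180 years is 5.00 doublings.
2^5.00 ≈ 32.00; 163 × 32.00 ≈ 5200.

approximately 5200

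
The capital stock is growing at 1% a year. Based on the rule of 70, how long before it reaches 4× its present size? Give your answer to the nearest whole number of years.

140 years

At 1% it doubles every 70/1 ≈ 70.00 years.
Getting to 4× needs 2 doublings: 2 × 70.00 ≈ 140 years.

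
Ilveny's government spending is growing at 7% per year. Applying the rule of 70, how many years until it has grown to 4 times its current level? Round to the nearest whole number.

roughly 20 years

Doubling time ≈ 70/7 = 10.00 years.
Getting to 4× needs 2 doublings: 2 × 10.00 ≈ 20 years.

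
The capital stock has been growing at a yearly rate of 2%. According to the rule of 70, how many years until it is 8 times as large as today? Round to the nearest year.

≈ 105 years

Doubling time ≈ 70/2 = 35.00 years.
8 = 2^3, so 3 doublings → 105 years.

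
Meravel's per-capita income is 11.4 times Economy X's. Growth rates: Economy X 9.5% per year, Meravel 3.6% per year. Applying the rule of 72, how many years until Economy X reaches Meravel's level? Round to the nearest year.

Economy X gains on Meravel at 9.5% − 3.6% = 5.9 points a year.
At that relative rate the gap halves every 72/5.9 ≈ 12.20 years.
An 11.4 times gap takes log₂(11.4) ≈ 3.51 halvings to close: 3.51 × 12.20 ≈ 43 years.

roughly 43 years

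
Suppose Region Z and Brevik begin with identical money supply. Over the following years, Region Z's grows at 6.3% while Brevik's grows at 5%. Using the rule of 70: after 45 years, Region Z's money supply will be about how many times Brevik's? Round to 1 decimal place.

Region Z pulls ahead at 1.3 pp per year, so the ratio doubles every 70/1.3 ≈ 53.85 years.
In 45 years that's 0.84 doublings: 2^0.84 ≈ 1.8.

1.8 times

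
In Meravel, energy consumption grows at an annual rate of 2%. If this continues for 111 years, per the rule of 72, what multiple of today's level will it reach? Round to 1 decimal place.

Doubling time ≈ 72/2 = 36.00 years.
111 years / 36.00 ≈ 3.08 doublings → factor 2^3.08 ≈ 8.5.

roughly 8.5 times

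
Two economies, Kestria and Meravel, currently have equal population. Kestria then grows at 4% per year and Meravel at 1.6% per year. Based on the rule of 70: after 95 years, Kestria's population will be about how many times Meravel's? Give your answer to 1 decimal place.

around 9.6 times

Only the 2.4-point difference matters.
70/2.4 ≈ 29.17 years per doubling of the ratio; 95 years gives 3.26 doublings, so ≈ 9.6×.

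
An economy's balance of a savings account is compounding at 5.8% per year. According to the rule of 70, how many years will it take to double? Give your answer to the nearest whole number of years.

70/5.8 ≈ 12.07, so it doubles roughly every 12 years.

roughly 12 years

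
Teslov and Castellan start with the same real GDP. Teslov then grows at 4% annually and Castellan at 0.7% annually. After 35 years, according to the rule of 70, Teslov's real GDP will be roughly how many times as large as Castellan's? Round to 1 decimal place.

Teslov pulls ahead at 3.3 pp per year, so the ratio doubles every 70/3.3 ≈ 21.21 years.
In 35 years that's 1.65 doublings: 2^1.65 ≈ 3.1.

≈ 3.1 times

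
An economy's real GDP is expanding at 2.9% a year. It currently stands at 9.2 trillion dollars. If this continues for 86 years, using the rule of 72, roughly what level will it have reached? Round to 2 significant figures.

Doubling time ≈ 72/2.9 = 24.83 years.
86 years is 86/24.83 ≈ 3.46 doublings, a factor of 2^3.46 ≈ 11.00.
9.2 × 11.00 ≈ 100 trillion dollars.

around 100 trillion dollars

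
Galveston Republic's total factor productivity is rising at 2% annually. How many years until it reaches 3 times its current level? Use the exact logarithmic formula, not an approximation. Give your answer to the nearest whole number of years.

55 years

t = ln(3) / ln(1 + 0.02) = 1.0986 / 0.019803 ≈ 55.48.
≈ 55 years.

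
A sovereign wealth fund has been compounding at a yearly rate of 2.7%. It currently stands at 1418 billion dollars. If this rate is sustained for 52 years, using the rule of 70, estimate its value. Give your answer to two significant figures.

about 5700 billion dollars

Doubling time ≈ 70/2.7 = 25.93 years.
52 years is 52/25.93 ≈ 2.01 doublings, a factor of 2^2.01 ≈ 4.03.
1418 × 4.03 ≈ 5700 billion dollars.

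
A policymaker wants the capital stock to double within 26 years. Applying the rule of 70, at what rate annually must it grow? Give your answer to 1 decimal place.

70 / 26 ≈ 2.69, so about 2.7% annually.

about 2.7%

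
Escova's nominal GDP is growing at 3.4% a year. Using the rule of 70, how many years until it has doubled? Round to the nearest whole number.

about 21 years

At 3.4%, doubling takes about 70/3.4 = 20.59 years.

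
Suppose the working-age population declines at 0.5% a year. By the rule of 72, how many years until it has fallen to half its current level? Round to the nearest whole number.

around 144 years

The rule works in reverse for decay: 72/0.5 ≈ 144.00 years to halve.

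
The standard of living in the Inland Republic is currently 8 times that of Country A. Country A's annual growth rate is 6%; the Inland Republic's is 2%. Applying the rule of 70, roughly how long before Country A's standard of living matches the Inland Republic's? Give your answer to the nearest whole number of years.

about 53 years

Country A gains on the Inland Republic at 6% − 2% = 4 points a year.
At that relative rate the gap halves every 70/4 ≈ 17.50 years.
An 8 times gap closes after 3 halvings: 3 × 17.50 ≈ 53 years.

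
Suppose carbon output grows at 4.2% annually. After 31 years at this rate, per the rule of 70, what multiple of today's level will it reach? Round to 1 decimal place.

Doubling time ≈ 70/4.2 = 16.67 years.
31 years / 16.67 ≈ 1.86 doublings → factor 2^1.86 ≈ 3.6.

≈ 3.6 times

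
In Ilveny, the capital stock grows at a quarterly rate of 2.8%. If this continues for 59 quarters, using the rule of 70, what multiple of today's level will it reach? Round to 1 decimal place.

Doubling time ≈ 70/2.8 = 25.00 quarters.
59 quarters / 25.00 ≈ 2.36 doublings → factor 2^2.36 ≈ 5.1.

about 5.1 times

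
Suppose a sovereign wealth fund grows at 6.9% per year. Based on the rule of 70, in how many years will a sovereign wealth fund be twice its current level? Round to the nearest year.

At 6.9%, doubling takes about 70/6.9 = 10.14 years.

around 10 years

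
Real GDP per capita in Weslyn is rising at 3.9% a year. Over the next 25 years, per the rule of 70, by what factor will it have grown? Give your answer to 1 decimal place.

approximately 2.6 times

Doubling time ≈ 70/3.9 = 17.95 years.
25 years / 17.95 ≈ 1.39 doublings → factor 2^1.39 ≈ 2.6.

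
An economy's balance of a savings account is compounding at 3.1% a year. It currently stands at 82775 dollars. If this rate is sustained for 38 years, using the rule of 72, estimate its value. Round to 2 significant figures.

around 260000 dollars

Doubling time ≈ 72/3.1 = 23.23 years.
38 years is 38/23.23 ≈ 1.64 doublings, a factor of 2^1.64 ≈ 3.12.
82775 × 3.12 ≈ 260000 dollars.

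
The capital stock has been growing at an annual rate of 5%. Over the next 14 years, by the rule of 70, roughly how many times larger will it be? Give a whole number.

Doubling time ≈ 70/5 = 14.00 years.
14/14.00 ≈ 1 doubling, so about 2^1 = 2×.

around 2 times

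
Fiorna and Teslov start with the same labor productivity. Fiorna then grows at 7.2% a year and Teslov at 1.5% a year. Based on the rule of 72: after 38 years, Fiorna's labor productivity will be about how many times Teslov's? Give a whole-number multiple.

around 8 times

Fiorna pulls ahead at 5.7 pp per year, so the ratio doubles every 72/5.7 ≈ 12.63 years.
In 38 years that's 3.01 doublings: 2^3.01 ≈ 8.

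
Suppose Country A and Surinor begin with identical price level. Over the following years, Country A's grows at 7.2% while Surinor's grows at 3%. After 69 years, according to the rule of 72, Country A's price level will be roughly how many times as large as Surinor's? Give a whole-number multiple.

Only the 4.2-point difference matters.
72/4.2 ≈ 17.14 years per doubling of the ratio; 69 years gives 4.03 doublings, so ≈ 16×.

≈ 16 times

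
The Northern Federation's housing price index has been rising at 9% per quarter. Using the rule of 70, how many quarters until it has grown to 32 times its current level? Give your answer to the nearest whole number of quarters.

about 39 quarters

At 9% it doubles every 70/9 ≈ 7.78 quarters.
Getting to 32× needs 5 doublings: 5 × 7.78 ≈ 39 quarters.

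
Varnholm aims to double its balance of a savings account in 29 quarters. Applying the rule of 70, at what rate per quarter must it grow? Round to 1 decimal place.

70 / 29 ≈ 2.41, so about 2.4% per quarter.

≈ 2.4%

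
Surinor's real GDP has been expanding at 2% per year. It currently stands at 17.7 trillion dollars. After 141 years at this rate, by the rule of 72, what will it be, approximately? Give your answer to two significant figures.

Doubling time ≈ 72/2 = 36.00 years.
141 years is 141/36.00 ≈ 3.92 doublings, a factor of 2^3.92 ≈ 15.14.
17.7 × 15.14 ≈ 270 trillion dollars.

approximately 270 trillion dollars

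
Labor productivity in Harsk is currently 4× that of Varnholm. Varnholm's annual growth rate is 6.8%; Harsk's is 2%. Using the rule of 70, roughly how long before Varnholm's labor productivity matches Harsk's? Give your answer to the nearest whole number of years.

roughly 29 years

Varnholm gains on Harsk at 6.8% − 2% = 4.8 points a year.
At that relative rate the gap halves every 70/4.8 ≈ 14.58 years.
A 4× gap closes after 2 halvings: 2 × 14.58 ≈ 29 years.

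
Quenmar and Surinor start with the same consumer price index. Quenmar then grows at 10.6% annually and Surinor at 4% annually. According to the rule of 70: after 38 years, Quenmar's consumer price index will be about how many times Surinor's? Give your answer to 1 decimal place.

about 12.0 times

Rate gap = 10.6% − 4% = 6.6 points.
The ratio doubles every 70/6.6 ≈ 10.61 years.
38/10.61 ≈ 3.58 doublings → ratio ≈ 2^3.58 ≈ 12.0.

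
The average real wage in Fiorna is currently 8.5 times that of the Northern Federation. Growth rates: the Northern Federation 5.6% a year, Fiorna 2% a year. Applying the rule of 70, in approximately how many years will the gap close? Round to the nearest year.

the Northern Federation gains on Fiorna at 5.6% − 2% = 3.6 points a year.
At that relative rate the gap halves every 70/3.6 ≈ 19.44 years.
An 8.5 times gap takes log₂(8.5) ≈ 3.09 halvings to close: 3.09 × 19.44 ≈ 60 years.

60 years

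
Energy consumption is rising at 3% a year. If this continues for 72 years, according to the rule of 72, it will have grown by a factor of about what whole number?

Doubling time ≈ 72/3 = 24.00 years.
72/24.00 ≈ 3 doublings, so about 2^3 = 8×.

approximately 8 times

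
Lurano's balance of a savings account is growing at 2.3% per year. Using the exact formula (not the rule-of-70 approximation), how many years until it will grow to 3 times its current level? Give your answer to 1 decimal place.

48.3 years

t = ln(3) / ln(1 + 0.023) = 1.0986 / 0.022739 ≈ 48.31.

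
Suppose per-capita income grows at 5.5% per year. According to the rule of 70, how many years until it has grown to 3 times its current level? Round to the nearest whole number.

about 20 years

Doubling time ≈ 70/5.5 = 12.73 years.
3× is log₂ 3 ≈ 1.58 doublings, so ≈ 1.58 × 12.73 = 20 years.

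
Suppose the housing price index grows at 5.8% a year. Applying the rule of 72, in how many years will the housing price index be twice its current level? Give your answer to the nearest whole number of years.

approximately 12 years

72/5.8 ≈ 12.41, so it doubles roughly every 12 years.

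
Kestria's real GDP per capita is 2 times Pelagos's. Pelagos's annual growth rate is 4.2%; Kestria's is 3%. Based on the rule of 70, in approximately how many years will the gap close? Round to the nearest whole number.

around 58 years

The growth-rate gap is 4.2% − 3% = 1.2 percentage points.
So the ratio between them halves every 70/1.2 ≈ 58.33 years.
A 2 times gap closes after 1 halving: 1 × 58.33 ≈ 58 years.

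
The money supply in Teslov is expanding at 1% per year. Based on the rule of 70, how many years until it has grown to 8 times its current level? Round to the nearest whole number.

≈ 210 years

One doubling takes 70/1 = 70.00 years.
8× is 3 doublings, so 3 × 70.00 ≈ 210 years.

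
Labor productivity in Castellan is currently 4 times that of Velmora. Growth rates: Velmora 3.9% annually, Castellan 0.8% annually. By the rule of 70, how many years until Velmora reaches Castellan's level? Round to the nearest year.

What matters is the difference: 3.1 pp.
Rule of 70 on the gap: the ratio halves every 70/3.1 ≈ 22.58 years.
A 4 times gap closes after 2 halvings: 2 × 22.58 ≈ 45 years.

about 45 years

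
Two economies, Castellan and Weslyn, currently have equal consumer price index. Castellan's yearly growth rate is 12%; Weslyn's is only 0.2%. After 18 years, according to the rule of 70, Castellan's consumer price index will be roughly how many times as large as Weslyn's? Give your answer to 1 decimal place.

Rate gap = 12% − 0.2% = 11.8 points.
The ratio doubles every 70/11.8 ≈ 5.93 years.
18/5.93 ≈ 3.04 doublings → ratio ≈ 2^3.04 ≈ 8.2.

roughly 8.2 times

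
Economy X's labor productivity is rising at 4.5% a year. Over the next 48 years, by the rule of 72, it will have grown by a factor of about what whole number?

At 4.5% one doubling takes ≈ 16.00 years; 48 years is 3 of them, so ×8.

around 8 times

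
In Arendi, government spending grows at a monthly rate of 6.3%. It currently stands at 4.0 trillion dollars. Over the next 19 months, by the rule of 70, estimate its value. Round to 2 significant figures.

roughly 13 trillion dollars

It doubles every 70/6.3 ≈ 11.11 months, so 19 months is 1.71 doublings.
2^1.71 ≈ 3.27; 4.0 × 3.27 ≈ 13 trillion dollars.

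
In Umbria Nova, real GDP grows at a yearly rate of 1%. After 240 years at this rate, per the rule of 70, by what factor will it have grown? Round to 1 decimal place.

10.8 times

Doubles every ≈ 70.00 years (70/1).
240 years is 3.43 doublings; 2^3.43 ≈ 10.8×.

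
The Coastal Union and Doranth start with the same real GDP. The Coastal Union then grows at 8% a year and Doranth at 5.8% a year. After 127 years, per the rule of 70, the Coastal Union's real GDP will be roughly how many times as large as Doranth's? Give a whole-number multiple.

Rate gap = 8% − 5.8% = 2.2 points.
The ratio doubles every 70/2.2 ≈ 31.82 years.
127/31.82 ≈ 3.99 doublings → ratio ≈ 2^3.99 ≈ 16.

around 16 times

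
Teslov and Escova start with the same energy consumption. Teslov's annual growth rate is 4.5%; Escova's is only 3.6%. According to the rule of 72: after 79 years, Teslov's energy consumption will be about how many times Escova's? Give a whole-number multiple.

roughly 2 times

Only the 0.9-point difference matters.
72/0.9 ≈ 80.00 years per doubling of the ratio; 79 years gives 0.99 doublings, so ≈ 2×.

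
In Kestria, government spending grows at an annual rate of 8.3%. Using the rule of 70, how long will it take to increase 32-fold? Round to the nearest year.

roughly 42 years

One doubling takes 70/8.3 = 8.43 years.
32 = 2^5, so 5 doublings → 42 years.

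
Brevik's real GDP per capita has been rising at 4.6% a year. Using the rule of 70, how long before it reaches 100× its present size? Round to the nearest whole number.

Doubling time ≈ 70/4.6 = 15.22 years.
Reaching 100× takes log₂(100) ≈ 6.64 doublings.
6.64 × 15.22 ≈ 101 years.

about 101 years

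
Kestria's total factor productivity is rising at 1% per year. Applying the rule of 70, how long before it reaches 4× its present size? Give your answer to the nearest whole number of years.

around 140 years

One doubling takes 70/1 = 70.00 years.
Getting to 4× needs 2 doublings: 2 × 70.00 ≈ 140 years.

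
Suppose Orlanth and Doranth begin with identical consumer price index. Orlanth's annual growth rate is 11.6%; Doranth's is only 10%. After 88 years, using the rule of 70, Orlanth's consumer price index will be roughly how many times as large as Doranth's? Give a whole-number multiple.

Only the 1.6-point difference matters.
70/1.6 ≈ 43.75 years per doubling of the ratio; 88 years gives 2.01 doublings, so ≈ 4×.

≈ 4 times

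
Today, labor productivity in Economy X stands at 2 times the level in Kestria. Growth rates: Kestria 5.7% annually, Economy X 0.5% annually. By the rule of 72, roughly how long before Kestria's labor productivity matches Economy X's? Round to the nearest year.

The growth-rate gap is 5.7% − 0.5% = 5.2 percentage points.
So the ratio between them halves every 72/5.2 ≈ 13.85 years.
A 2 times gap closes after 1 halving: 1 × 13.85 ≈ 14 years.

roughly 14 years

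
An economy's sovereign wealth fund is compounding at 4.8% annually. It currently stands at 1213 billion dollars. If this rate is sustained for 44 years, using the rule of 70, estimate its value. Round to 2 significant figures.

roughly 9800 billion dollars

Doubling time ≈ 70/4.8 = 14.58 years.
44 years is 44/14.58 ≈ 3.02 doublings, a factor of 2^3.02 ≈ 8.11.
1213 × 8.11 ≈ 9800 billion dollars.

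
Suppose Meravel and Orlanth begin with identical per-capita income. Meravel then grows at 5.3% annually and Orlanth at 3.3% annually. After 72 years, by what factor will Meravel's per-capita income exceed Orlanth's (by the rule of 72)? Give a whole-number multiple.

Only the 2-point difference matters.
72/2 ≈ 36.00 years per doubling of the ratio; 72 years gives 2.00 doublings, so ≈ 4×.

approximately 4 times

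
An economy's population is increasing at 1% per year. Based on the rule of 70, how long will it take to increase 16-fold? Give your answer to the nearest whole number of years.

Doubling time ≈ 70/1 = 70.00 years.
Getting to 16× needs 4 doublings: 4 × 70.00 ≈ 280 years.

about 280 years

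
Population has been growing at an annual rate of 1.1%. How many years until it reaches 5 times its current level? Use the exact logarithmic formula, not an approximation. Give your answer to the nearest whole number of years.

t = ln(5) / ln(1 + 0.011) = 1.6094 / 0.010940 ≈ 147.11.
≈ 147 years.

147 years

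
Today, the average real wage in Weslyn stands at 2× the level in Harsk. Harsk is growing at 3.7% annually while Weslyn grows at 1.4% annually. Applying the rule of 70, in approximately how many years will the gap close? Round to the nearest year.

around 30 years

The growth-rate gap is 3.7% − 1.4% = 2.3 percentage points.
So the ratio between them halves every 70/2.3 ≈ 30.43 years.
A 2× gap closes after 1 halving: 1 × 30.43 ≈ 30 years.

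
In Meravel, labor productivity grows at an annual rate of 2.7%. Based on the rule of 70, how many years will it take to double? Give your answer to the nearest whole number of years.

70/2.7 ≈ 25.93, so it doubles roughly every 26 years.

26 years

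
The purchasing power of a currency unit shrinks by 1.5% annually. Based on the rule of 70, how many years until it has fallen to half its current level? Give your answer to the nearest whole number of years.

roughly 47 years

Falling at 1.5%, it halves about every 70/1.5 = 46.67 years.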